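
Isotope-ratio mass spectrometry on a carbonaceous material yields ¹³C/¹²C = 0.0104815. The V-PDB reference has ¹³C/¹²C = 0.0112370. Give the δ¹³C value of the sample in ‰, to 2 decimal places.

-67.23‰

δ¹³C = (R_sample / R_standard − 1) × 1000
R_sample / R_standard = 0.0104815 / 0.0112370 = 0.932767
δ¹³C = (0.932767 − 1) × 1000 = -67.233‰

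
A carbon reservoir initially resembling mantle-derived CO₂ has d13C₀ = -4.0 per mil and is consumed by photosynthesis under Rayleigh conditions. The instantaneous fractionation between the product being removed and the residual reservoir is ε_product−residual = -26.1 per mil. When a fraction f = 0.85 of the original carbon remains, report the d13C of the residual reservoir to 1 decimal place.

Rayleigh residual: δ_res = (δ₀ + 1000)·f^(α−1) − 1000
α = ε/1000 + 1 = 0.97390, so α − 1 = -0.02610
f^(α−1) = 0.85^(-0.02610) = 1.004251
δ_res = (-4.0 + 1000) × 1.004251 − 1000 = 1000.234 − 1000 = 0.23 per mil

0.2 per mil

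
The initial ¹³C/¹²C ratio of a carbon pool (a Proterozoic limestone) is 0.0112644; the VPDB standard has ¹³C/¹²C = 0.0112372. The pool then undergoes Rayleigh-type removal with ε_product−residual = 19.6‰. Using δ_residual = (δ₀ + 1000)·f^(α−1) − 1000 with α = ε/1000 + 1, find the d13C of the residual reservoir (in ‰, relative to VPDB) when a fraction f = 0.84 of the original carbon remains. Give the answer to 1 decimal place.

δ₀ = (0.0112644/0.0112372 − 1)×1000 = (1.002421 − 1)×1000 = 2.421‰
α − 1 = ε/1000 = 0.0196
f^(α−1) = 0.84^(0.0196) = 0.996589
δ_res = (2.421 + 1000) × 0.996589 − 1000 = 999.001 − 1000 = -1.00‰

-1.0‰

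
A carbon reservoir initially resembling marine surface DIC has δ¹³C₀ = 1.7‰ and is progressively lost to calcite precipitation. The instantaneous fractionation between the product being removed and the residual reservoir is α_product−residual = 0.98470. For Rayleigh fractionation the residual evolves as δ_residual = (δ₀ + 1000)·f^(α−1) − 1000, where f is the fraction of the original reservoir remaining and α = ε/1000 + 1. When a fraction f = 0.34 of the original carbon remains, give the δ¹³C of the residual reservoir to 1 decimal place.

18.4‰

Rayleigh residual: δ_res = (δ₀ + 1000)·f^(α−1) − 1000
α − 1 = -0.01530
f^(α−1) = 0.34^(-0.01530) = 1.016643
δ_res = (1.7 + 1000) × 1.016643 − 1000 = 1018.371 − 1000 = 18.37‰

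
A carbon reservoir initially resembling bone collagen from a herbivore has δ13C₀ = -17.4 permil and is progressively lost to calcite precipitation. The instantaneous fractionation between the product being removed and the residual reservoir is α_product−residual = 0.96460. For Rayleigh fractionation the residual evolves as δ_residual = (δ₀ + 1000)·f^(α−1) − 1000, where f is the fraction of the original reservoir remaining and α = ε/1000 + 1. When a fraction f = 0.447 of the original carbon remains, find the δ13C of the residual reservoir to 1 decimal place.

11.0 permil

Rayleigh residual: δ_res = (δ₀ + 1000)·f^(α−1) − 1000
α − 1 = -0.03540
f^(α−1) = 0.447^(-0.03540) = 1.028914
δ_res = (-17.4 + 1000) × 1.028914 − 1000 = 1011.011 − 1000 = 11.01 permil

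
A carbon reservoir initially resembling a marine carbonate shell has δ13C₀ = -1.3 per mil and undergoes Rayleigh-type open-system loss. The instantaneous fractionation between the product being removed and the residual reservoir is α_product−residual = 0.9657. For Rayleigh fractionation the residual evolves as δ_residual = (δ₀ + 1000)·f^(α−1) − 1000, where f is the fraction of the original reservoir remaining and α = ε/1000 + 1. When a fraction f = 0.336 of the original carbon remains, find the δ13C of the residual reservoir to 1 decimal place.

Rayleigh residual: δ_res = (δ₀ + 1000)·f^(α−1) − 1000
α − 1 = -0.03430
f^(α−1) = 0.336^(-0.03430) = 1.038118
δ_res = (-1.3 + 1000) × 1.038118 − 1000 = 1036.768 − 1000 = 36.77 per mil

36.8 per mil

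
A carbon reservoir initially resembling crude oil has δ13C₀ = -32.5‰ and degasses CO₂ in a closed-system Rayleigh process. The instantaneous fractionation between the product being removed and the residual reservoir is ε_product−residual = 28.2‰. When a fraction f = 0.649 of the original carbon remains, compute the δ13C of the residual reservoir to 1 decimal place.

-44.2‰

Rayleigh residual: δ_res = (δ₀ + 1000)·f^(α−1) − 1000
α = ε/1000 + 1 = 1.02820, so α − 1 = 0.02820
f^(α−1) = 0.649^(0.02820) = 0.987883
δ_res = (-32.5 + 1000) × 0.987883 − 1000 = 955.776 − 1000 = -44.22‰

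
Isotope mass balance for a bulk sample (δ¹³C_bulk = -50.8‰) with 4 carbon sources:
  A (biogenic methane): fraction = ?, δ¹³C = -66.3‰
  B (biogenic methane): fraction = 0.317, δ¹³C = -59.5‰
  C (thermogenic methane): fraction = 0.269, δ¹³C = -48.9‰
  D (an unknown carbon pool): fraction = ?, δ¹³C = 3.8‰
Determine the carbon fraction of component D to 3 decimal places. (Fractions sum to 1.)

0.124

Let f_D and f_A be the unknown fractions; fractions sum to 1 so f_D + f_A = 0.414.
Mass balance: Σ fᵢ·δᵢ = δ_bulk ⇒ f_D·(3.8) + f_A·(-66.3) = -50.8 − (-32.016) = -18.784
Substitute f_A = 0.414 − f_D:
f_D·(3.8 − -66.3) = -18.784 − 0.414×(-66.3) = 8.664
f_D = 8.664 / 70.1 = 0.1236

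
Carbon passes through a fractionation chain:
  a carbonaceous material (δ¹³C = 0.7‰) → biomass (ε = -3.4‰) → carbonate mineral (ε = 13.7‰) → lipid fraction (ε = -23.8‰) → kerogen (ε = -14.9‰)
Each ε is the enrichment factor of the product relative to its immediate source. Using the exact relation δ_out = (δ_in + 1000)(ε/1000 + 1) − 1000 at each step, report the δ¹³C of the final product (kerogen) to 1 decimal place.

-27.8‰

step 1: δ = (0.70 + 1000)·(-3.4/1000 + 1) − 1000 = -2.70‰
step 2: δ = (-2.70 + 1000)·(13.7/1000 + 1) − 1000 = 10.96‰
step 3: δ = (10.96 + 1000)·(-23.8/1000 + 1) − 1000 = -13.10‰
step 4: δ = (-13.10 + 1000)·(-14.9/1000 + 1) − 1000 = -27.81‰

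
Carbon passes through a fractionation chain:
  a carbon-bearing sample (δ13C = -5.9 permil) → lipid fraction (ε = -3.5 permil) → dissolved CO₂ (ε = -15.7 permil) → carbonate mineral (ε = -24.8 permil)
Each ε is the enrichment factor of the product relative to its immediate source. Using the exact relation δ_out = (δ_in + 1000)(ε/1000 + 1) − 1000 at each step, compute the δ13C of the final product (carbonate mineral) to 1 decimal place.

step 1: δ = (-5.90 + 1000)·(-3.5/1000 + 1) − 1000 = -9.38 permil
step 2: δ = (-9.38 + 1000)·(-15.7/1000 + 1) − 1000 = -24.93 permil
step 3: δ = (-24.93 + 1000)·(-24.8/1000 + 1) − 1000 = -49.11 permil

-49.1 permil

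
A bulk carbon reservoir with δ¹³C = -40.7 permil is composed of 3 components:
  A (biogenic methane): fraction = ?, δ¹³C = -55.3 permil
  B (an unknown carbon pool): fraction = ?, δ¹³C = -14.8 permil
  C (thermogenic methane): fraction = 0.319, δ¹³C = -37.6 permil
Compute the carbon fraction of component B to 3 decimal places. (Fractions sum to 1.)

0.221

Let f_B and f_A be the unknown fractions; fractions sum to 1 so f_B + f_A = 0.681.
Mass balance: Σ fᵢ·δᵢ = δ_bulk ⇒ f_B·(-14.8) + f_A·(-55.3) = -40.7 − (-11.994) = -28.706
Substitute f_A = 0.681 − f_B:
f_B·(-14.8 − -55.3) = -28.706 − 0.681×(-55.3) = 8.954
f_B = 8.954 / 40.5 = 0.2211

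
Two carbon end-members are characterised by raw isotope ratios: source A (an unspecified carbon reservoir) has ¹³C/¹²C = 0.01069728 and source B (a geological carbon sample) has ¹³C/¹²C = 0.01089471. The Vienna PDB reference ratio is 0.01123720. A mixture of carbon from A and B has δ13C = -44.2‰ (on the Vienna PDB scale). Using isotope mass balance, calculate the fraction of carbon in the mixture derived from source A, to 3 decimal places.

δ_A = (0.01069728/0.01123720 − 1)×1000 = (0.951952 − 1)×1000 = -48.048‰
δ_B = (0.01089471/0.01123720 − 1)×1000 = (0.969522 − 1)×1000 = -30.478‰
f_A = (δ_mix − δ_B)/(δ_A − δ_B) = (-44.2 − (-30.478))/(-48.048 − (-30.478))
f_A = -13.722 / -17.569 = 0.7810

0.781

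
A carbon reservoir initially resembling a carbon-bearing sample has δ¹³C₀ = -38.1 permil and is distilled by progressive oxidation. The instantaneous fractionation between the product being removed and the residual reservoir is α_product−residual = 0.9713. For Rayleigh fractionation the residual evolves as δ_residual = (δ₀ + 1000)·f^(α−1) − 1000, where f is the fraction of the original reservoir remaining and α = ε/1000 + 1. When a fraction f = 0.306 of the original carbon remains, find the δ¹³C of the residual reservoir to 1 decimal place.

Rayleigh residual: δ_res = (δ₀ + 1000)·f^(α−1) − 1000
α − 1 = -0.02870
f^(α−1) = 0.306^(-0.02870) = 1.034570
δ_res = (-38.1 + 1000) × 1.034570 − 1000 = 995.153 − 1000 = -4.85 permil

-4.8 permil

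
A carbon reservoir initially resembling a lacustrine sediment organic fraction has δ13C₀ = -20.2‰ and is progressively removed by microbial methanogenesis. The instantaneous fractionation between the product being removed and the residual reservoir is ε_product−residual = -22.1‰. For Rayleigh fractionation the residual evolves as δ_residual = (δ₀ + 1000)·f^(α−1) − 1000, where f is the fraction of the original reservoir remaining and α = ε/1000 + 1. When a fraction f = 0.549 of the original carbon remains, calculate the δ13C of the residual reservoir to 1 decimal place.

-7.1‰

Rayleigh residual: δ_res = (δ₀ + 1000)·f^(α−1) − 1000
α = ε/1000 + 1 = 0.97790, so α − 1 = -0.02210
f^(α−1) = 0.549^(-0.02210) = 1.013341
δ_res = (-20.2 + 1000) × 1.013341 − 1000 = 992.871 − 1000 = -7.13‰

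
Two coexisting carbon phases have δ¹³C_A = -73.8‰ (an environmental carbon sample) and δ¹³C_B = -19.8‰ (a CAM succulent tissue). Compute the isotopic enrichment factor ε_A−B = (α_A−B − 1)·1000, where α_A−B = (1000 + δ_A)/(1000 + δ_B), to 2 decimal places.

-55.09‰

α_A−B = (1000 + -73.8) / (1000 + -19.8) = 926.2 / 980.2 = 0.944909
ε_A−B = (0.944909 − 1) × 1000 = -55.091‰
(The approximation ε ≈ δ_A − δ_B would give -54.0‰.)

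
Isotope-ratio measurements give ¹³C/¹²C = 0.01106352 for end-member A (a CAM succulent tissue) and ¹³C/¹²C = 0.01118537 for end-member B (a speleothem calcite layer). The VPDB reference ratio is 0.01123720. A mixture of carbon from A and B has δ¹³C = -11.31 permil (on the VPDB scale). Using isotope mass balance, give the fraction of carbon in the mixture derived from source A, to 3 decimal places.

0.618

δ_A = (0.01106352/0.01123720 − 1)×1000 = (0.984544 − 1)×1000 = -15.456 permil
δ_B = (0.01118537/0.01123720 − 1)×1000 = (0.995388 − 1)×1000 = -4.612 permil
f_A = (δ_mix − δ_B)/(δ_A − δ_B) = (-11.31 − (-4.612))/(-15.456 − (-4.612))
f_A = -6.698 / -10.843 = 0.6177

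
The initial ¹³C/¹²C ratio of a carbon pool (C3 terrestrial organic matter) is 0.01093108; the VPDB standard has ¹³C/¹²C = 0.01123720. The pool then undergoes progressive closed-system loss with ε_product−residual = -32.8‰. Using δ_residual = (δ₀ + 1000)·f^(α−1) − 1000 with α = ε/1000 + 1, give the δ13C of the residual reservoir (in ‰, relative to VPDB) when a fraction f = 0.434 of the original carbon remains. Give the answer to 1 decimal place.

-0.2‰

δ₀ = (0.01093108/0.01123720 − 1)×1000 = (0.972758 − 1)×1000 = -27.242‰
α − 1 = ε/1000 = -0.0328
f^(α−1) = 0.434^(-0.0328) = 1.027757
δ_res = (-27.242 + 1000) × 1.027757 − 1000 = 999.759 − 1000 = -0.24‰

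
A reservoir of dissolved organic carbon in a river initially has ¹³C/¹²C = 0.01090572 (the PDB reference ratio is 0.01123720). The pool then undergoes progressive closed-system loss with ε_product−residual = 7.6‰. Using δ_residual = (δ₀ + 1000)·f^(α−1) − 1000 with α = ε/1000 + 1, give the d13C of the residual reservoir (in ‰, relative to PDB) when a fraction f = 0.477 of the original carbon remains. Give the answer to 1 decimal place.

-34.9‰

δ₀ = (0.01090572/0.01123720 − 1)×1000 = (0.970502 − 1)×1000 = -29.498‰
α − 1 = ε/1000 = 0.0076
f^(α−1) = 0.477^(0.0076) = 0.994390
δ_res = (-29.498 + 1000) × 0.994390 − 1000 = 965.057 − 1000 = -34.94‰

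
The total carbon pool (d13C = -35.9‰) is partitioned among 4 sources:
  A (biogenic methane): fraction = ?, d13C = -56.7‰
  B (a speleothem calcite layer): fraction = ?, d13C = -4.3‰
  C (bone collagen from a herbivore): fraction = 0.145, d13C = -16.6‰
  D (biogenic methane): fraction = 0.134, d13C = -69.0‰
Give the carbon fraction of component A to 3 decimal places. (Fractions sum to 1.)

Let f_A and f_B be the unknown fractions; fractions sum to 1 so f_A + f_B = 0.721.
Mass balance: Σ fᵢ·δᵢ = δ_bulk ⇒ f_A·(-56.7) + f_B·(-4.3) = -35.9 − (-11.653) = -24.247
Substitute f_B = 0.721 − f_A:
f_A·(-56.7 − -4.3) = -24.247 − 0.721×(-4.3) = -21.147
f_A = -21.147 / -52.4 = 0.4036

0.404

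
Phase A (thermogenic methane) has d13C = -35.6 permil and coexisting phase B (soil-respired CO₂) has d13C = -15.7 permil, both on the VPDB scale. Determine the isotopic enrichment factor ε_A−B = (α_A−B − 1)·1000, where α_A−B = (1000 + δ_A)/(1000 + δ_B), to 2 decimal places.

α_A−B = (1000 + -35.6) / (1000 + -15.7) = 964.4 / 984.3 = 0.979783
ε_A−B = (0.979783 − 1) × 1000 = -20.217 permil
(The approximation ε ≈ δ_A − δ_B would give -19.9 permil.)

-20.22 permil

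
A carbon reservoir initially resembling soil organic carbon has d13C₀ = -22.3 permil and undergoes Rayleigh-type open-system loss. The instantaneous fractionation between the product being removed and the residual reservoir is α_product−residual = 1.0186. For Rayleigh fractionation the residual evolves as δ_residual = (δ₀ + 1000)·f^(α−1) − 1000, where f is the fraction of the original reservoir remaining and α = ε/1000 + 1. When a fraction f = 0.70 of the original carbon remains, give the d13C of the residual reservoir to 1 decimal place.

Rayleigh residual: δ_res = (δ₀ + 1000)·f^(α−1) − 1000
α − 1 = 0.01860
f^(α−1) = 0.70^(0.01860) = 0.993388
δ_res = (-22.3 + 1000) × 0.993388 − 1000 = 971.235 − 1000 = -28.76 permil

-28.8 permil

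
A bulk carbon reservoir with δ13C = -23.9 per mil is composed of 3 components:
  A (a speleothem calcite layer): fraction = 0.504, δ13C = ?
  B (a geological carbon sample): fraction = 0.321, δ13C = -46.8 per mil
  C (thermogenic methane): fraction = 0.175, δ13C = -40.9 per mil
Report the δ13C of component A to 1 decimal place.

-3.4 per mil

Isotope mass balance: δ_bulk = Σ fᵢ·δᵢ.
-23.9 = 0.504×δ_A + 0.321×(-46.8) + 0.175×(-40.9)
0.504·δ_A = -23.9 − (-22.180) = -1.720
δ_A = -1.720 / 0.504 = -3.41 per mil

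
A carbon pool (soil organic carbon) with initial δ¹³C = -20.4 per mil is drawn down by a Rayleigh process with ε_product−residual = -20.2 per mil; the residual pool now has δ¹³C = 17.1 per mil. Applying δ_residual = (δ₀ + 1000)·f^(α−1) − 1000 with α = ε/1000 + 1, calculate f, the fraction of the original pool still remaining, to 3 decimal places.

0.156

α − 1 = ε/1000 = -0.0202
(δ_res + 1000)/(δ₀ + 1000) = (17.1 + 1000)/(-20.4 + 1000) = 1017.1/979.6 = 1.038281
f = 1.038281^(1/-0.0202) = exp(ln(1.038281)/-0.0202) = exp(0.03757/-0.0202)
f = exp(-1.8597) = 0.1557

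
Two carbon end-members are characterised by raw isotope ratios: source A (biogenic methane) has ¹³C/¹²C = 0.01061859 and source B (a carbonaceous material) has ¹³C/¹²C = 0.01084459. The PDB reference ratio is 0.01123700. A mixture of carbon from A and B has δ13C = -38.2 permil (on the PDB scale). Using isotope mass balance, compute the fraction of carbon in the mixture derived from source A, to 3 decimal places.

0.163

δ_A = (0.01061859/0.01123700 − 1)×1000 = (0.944967 − 1)×1000 = -55.033 permil
δ_B = (0.01084459/0.01123700 − 1)×1000 = (0.965079 − 1)×1000 = -34.921 permil
f_A = (δ_mix − δ_B)/(δ_A − δ_B) = (-38.2 − (-34.921))/(-55.033 − (-34.921))
f_A = -3.279 / -20.112 = 0.1630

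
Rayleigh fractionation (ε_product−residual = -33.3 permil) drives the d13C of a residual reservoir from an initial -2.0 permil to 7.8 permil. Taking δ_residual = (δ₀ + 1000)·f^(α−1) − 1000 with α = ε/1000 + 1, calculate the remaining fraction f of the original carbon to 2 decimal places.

α − 1 = ε/1000 = -0.0333
(δ_res + 1000)/(δ₀ + 1000) = (7.8 + 1000)/(-2.0 + 1000) = 1007.8/998.0 = 1.009820
f = 1.009820^(1/-0.0333) = exp(ln(1.009820)/-0.0333) = exp(0.00977/-0.0333)
f = exp(-0.2934) = 0.7457

0.75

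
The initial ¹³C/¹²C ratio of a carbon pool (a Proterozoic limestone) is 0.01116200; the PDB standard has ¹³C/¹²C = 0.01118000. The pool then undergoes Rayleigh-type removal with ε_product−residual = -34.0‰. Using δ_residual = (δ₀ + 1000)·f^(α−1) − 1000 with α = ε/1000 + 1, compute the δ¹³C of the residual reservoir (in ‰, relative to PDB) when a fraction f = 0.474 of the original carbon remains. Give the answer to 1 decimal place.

24.1‰

δ₀ = (0.01116200/0.01118000 − 1)×1000 = (0.998390 − 1)×1000 = -1.610‰
α − 1 = ε/1000 = -0.0340
f^(α−1) = 0.474^(-0.0340) = 1.025708
δ_res = (-1.610 + 1000) × 1.025708 − 1000 = 1024.056 − 1000 = 24.06‰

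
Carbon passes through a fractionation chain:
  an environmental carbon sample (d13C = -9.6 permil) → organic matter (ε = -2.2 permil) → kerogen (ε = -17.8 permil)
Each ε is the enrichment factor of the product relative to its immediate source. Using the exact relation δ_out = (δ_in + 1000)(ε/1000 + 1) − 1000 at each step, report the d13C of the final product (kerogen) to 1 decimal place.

step 1: δ = (-9.60 + 1000)·(-2.2/1000 + 1) − 1000 = -11.78 permil
step 2: δ = (-11.78 + 1000)·(-17.8/1000 + 1) − 1000 = -29.37 permil

-29.4 permil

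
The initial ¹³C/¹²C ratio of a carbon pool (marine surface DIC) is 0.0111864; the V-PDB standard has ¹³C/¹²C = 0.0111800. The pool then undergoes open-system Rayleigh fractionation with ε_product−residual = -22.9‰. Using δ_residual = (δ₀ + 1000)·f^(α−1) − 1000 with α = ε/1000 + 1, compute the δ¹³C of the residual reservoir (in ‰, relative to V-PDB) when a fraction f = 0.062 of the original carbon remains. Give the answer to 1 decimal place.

δ₀ = (0.0111864/0.0111800 − 1)×1000 = (1.000572 − 1)×1000 = 0.572‰
α − 1 = ε/1000 = -0.0229
f^(α−1) = 0.062^(-0.0229) = 1.065747
δ_res = (0.572 + 1000) × 1.065747 − 1000 = 1066.357 − 1000 = 66.36‰

66.4‰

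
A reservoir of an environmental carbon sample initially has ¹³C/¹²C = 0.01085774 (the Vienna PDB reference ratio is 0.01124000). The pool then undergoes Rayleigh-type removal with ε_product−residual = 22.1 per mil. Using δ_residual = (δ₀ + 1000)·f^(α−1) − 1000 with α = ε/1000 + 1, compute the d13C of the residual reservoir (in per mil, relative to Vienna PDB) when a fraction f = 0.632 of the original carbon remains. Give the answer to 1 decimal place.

-43.8 per mil

δ₀ = (0.01085774/0.01124000 − 1)×1000 = (0.965991 − 1)×1000 = -34.009 per mil
α − 1 = ε/1000 = 0.0221
f^(α−1) = 0.632^(0.0221) = 0.989910
δ_res = (-34.009 + 1000) × 0.989910 − 1000 = 956.245 − 1000 = -43.76 per mil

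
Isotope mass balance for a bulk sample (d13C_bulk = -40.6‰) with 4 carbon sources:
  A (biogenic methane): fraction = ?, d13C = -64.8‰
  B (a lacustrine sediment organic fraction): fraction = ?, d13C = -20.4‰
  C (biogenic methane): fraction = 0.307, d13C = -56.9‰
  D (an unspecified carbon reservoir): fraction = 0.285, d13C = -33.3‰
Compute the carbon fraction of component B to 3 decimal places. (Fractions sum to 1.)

0.288

Let f_B and f_A be the unknown fractions; fractions sum to 1 so f_B + f_A = 0.408.
Mass balance: Σ fᵢ·δᵢ = δ_bulk ⇒ f_B·(-20.4) + f_A·(-64.8) = -40.6 − (-26.959) = -13.641
Substitute f_A = 0.408 − f_B:
f_B·(-20.4 − -64.8) = -13.641 − 0.408×(-64.8) = 12.797
f_B = 12.797 / 44.4 = 0.2882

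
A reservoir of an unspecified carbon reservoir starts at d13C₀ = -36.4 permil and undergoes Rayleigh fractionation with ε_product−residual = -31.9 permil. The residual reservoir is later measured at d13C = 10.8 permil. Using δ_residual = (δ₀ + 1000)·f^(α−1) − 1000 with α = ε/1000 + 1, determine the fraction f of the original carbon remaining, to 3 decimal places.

α − 1 = ε/1000 = -0.0319
(δ_res + 1000)/(δ₀ + 1000) = (10.8 + 1000)/(-36.4 + 1000) = 1010.8/963.6 = 1.048983
f = 1.048983^(1/-0.0319) = exp(ln(1.048983)/-0.0319) = exp(0.04782/-0.0319)
f = exp(-1.4991) = 0.2233

0.223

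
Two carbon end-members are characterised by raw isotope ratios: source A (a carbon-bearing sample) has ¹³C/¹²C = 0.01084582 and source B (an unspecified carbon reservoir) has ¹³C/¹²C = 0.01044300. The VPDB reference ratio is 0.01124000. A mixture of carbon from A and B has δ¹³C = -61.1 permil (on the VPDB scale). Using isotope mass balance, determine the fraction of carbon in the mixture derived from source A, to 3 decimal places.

0.274

δ_A = (0.01084582/0.01124000 − 1)×1000 = (0.964931 − 1)×1000 = -35.069 permil
δ_B = (0.01044300/0.01124000 − 1)×1000 = (0.929093 − 1)×1000 = -70.907 permil
f_A = (δ_mix − δ_B)/(δ_A − δ_B) = (-61.1 − (-70.907))/(-35.069 − (-70.907))
f_A = 9.807 / 35.838 = 0.2737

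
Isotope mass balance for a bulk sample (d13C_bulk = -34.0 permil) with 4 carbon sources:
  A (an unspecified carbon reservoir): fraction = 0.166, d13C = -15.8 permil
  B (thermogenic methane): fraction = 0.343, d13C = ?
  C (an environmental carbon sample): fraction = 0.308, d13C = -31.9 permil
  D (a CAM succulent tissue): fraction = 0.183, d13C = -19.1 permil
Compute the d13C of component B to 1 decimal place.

Isotope mass balance: δ_bulk = Σ fᵢ·δᵢ.
-34.0 = 0.166×(-15.8) + 0.343×δ_B + 0.308×(-31.9) + 0.183×(-19.1)
0.343·δ_B = -34.0 − (-15.943) = -18.057
δ_B = -18.057 / 0.343 = -52.64 permil

-52.6 permil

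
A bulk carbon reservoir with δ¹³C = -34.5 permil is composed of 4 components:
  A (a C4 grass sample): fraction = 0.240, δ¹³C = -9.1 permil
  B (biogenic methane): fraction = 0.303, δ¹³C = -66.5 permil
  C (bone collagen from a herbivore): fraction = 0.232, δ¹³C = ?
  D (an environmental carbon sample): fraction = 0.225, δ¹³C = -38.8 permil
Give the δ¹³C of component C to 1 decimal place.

Isotope mass balance: δ_bulk = Σ fᵢ·δᵢ.
-34.5 = 0.240×(-9.1) + 0.303×(-66.5) + 0.232×δ_C + 0.225×(-38.8)
0.232·δ_C = -34.5 − (-31.064) = -3.436
δ_C = -3.436 / 0.232 = -14.81 permil

-14.8 permil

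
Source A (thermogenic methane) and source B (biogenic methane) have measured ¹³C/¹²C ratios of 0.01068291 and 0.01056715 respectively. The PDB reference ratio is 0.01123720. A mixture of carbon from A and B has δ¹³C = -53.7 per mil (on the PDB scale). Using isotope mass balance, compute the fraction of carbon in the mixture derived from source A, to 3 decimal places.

δ_A = (0.01068291/0.01123720 − 1)×1000 = (0.950674 − 1)×1000 = -49.326 per mil
δ_B = (0.01056715/0.01123720 − 1)×1000 = (0.940372 − 1)×1000 = -59.628 per mil
f_A = (δ_mix − δ_B)/(δ_A − δ_B) = (-53.7 − (-59.628))/(-49.326 − (-59.628))
f_A = 5.928 / 10.301 = 0.5754

0.575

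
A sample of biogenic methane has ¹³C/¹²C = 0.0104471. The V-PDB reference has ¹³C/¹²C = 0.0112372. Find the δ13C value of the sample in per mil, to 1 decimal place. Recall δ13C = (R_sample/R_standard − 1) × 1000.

δ13C = (R_sample / R_standard − 1) × 1000
R_sample / R_standard = 0.0104471 / 0.0112372 = 0.929689
δ13C = (0.929689 − 1) × 1000 = -70.31 per mil

-70.3 per mil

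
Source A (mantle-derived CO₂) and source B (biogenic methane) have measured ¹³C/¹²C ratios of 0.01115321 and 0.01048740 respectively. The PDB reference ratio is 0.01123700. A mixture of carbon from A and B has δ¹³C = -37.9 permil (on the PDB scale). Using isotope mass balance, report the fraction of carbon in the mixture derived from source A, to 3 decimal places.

δ_A = (0.01115321/0.01123700 − 1)×1000 = (0.992543 − 1)×1000 = -7.457 permil
δ_B = (0.01048740/0.01123700 − 1)×1000 = (0.933292 − 1)×1000 = -66.708 permil
f_A = (δ_mix − δ_B)/(δ_A − δ_B) = (-37.9 − (-66.708))/(-7.457 − (-66.708))
f_A = 28.808 / 59.252 = 0.4862

0.486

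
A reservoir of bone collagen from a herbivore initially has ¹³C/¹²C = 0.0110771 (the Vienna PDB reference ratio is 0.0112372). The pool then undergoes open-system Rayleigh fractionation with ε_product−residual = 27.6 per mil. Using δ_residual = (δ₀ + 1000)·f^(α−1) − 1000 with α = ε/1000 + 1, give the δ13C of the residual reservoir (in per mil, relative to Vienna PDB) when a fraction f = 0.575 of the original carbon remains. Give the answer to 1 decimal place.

-29.2 per mil

δ₀ = (0.0110771/0.0112372 − 1)×1000 = (0.985753 − 1)×1000 = -14.247 per mil
α − 1 = ε/1000 = 0.0276
f^(α−1) = 0.575^(0.0276) = 0.984843
δ_res = (-14.247 + 1000) × 0.984843 − 1000 = 970.811 − 1000 = -29.19 per mil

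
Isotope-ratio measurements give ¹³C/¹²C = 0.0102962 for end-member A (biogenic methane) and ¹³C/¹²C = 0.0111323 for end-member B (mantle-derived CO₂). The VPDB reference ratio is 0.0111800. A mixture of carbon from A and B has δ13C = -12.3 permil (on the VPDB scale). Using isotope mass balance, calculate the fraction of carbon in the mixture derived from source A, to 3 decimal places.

δ_A = (0.0102962/0.0111800 − 1)×1000 = (0.920948 − 1)×1000 = -79.052 permil
δ_B = (0.0111323/0.0111800 − 1)×1000 = (0.995733 − 1)×1000 = -4.267 permil
f_A = (δ_mix − δ_B)/(δ_A − δ_B) = (-12.3 − (-4.267))/(-79.052 − (-4.267))
f_A = -8.033 / -74.785 = 0.1074

0.107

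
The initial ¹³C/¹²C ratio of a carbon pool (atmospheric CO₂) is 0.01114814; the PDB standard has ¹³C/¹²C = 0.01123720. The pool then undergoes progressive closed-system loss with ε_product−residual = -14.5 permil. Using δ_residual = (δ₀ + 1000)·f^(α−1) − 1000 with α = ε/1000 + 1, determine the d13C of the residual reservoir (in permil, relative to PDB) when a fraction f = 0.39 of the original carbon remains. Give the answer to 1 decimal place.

5.7 permil

δ₀ = (0.01114814/0.01123720 − 1)×1000 = (0.992075 − 1)×1000 = -7.925 permil
α − 1 = ε/1000 = -0.0145
f^(α−1) = 0.39^(-0.0145) = 1.013747
δ_res = (-7.925 + 1000) × 1.013747 − 1000 = 1005.713 − 1000 = 5.71 permil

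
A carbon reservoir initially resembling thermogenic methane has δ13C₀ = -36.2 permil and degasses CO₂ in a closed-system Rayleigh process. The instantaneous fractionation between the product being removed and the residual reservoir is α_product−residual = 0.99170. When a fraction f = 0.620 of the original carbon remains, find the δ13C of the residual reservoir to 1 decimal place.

-32.4 permil

Rayleigh residual: δ_res = (δ₀ + 1000)·f^(α−1) − 1000
α − 1 = -0.00830
f^(α−1) = 0.620^(-0.00830) = 1.003976
δ_res = (-36.2 + 1000) × 1.003976 − 1000 = 967.632 − 1000 = -32.37 permil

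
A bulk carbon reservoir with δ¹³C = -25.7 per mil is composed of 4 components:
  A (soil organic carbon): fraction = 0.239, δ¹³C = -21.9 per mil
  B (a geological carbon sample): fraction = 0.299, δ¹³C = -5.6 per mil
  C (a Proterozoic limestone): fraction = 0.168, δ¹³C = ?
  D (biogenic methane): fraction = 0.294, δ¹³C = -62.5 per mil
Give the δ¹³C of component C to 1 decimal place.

-2.5 per mil

Isotope mass balance: δ_bulk = Σ fᵢ·δᵢ.
-25.7 = 0.239×(-21.9) + 0.299×(-5.6) + 0.168×δ_C + 0.294×(-62.5)
0.168·δ_C = -25.7 − (-25.284) = -0.416
δ_C = -0.416 / 0.168 = -2.48 per mil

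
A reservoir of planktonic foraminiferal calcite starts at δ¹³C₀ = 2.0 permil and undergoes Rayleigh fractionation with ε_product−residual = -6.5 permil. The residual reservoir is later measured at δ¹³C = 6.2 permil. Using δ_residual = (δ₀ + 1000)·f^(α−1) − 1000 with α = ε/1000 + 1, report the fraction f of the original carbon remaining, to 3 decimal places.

α − 1 = ε/1000 = -0.0065
(δ_res + 1000)/(δ₀ + 1000) = (6.2 + 1000)/(2.0 + 1000) = 1006.2/1002.0 = 1.004192
f = 1.004192^(1/-0.0065) = exp(ln(1.004192)/-0.0065) = exp(0.00418/-0.0065)
f = exp(-0.6435) = 0.5254

0.525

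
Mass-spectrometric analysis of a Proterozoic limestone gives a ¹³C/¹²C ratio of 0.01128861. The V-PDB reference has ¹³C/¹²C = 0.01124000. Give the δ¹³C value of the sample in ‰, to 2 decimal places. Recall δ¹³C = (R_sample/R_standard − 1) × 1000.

4.32‰

δ¹³C = (R_sample / R_standard − 1) × 1000
R_sample / R_standard = 0.01128861 / 0.01124000 = 1.004325
δ¹³C = (1.004325 − 1) × 1000 = 4.325‰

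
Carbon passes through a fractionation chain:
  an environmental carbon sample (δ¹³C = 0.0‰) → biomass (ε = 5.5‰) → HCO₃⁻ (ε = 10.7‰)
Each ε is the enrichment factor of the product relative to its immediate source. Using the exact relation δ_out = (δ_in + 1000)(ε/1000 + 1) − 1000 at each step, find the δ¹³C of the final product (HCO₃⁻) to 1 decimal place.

step 1: δ = (-0.00 + 1000)·(5.5/1000 + 1) − 1000 = 5.50‰
step 2: δ = (5.50 + 1000)·(10.7/1000 + 1) − 1000 = 16.26‰

16.3‰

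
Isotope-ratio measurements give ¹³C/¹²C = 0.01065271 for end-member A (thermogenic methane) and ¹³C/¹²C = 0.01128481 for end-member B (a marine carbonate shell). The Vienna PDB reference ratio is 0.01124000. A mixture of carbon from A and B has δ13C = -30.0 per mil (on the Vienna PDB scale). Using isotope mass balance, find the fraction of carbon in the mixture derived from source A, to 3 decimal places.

0.604

δ_A = (0.01065271/0.01124000 − 1)×1000 = (0.947750 − 1)×1000 = -52.250 per mil
δ_B = (0.01128481/0.01124000 − 1)×1000 = (1.003987 − 1)×1000 = 3.987 per mil
f_A = (δ_mix − δ_B)/(δ_A − δ_B) = (-30.0 − (3.987))/(-52.250 − (3.987))
f_A = -33.987 / -56.237 = 0.6044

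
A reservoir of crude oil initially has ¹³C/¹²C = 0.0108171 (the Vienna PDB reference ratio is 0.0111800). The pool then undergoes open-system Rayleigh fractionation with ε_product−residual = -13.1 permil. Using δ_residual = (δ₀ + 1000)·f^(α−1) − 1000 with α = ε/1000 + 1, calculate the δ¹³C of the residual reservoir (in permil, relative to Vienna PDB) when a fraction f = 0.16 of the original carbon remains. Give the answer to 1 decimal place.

-9.0 permil

δ₀ = (0.0108171/0.0111800 − 1)×1000 = (0.967540 − 1)×1000 = -32.460 permil
α − 1 = ε/1000 = -0.0131
f^(α−1) = 0.16^(-0.0131) = 1.024297
δ_res = (-32.460 + 1000) × 1.024297 − 1000 = 991.049 − 1000 = -8.95 permil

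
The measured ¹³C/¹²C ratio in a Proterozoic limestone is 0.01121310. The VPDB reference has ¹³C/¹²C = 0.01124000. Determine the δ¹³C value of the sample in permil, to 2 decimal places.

-2.39 permil

δ¹³C = (R_sample / R_standard − 1) × 1000
R_sample / R_standard = 0.01121310 / 0.01124000 = 0.997607
δ¹³C = (0.997607 − 1) × 1000 = -2.393 permil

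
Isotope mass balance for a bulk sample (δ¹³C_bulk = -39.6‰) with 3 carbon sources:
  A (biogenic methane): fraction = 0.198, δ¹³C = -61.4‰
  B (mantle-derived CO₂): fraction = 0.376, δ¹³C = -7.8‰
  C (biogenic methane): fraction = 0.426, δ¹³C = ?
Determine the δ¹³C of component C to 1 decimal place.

Isotope mass balance: δ_bulk = Σ fᵢ·δᵢ.
-39.6 = 0.198×(-61.4) + 0.376×(-7.8) + 0.426×δ_C
0.426·δ_C = -39.6 − (-15.090) = -24.510
δ_C = -24.510 / 0.426 = -57.54‰

-57.5‰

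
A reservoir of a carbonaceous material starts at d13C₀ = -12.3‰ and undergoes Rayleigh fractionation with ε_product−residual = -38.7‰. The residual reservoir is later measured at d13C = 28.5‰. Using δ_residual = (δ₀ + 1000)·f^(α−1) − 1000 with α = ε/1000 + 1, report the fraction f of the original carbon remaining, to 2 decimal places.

0.35

α − 1 = ε/1000 = -0.0387
(δ_res + 1000)/(δ₀ + 1000) = (28.5 + 1000)/(-12.3 + 1000) = 1028.5/987.7 = 1.041308
f = 1.041308^(1/-0.0387) = exp(ln(1.041308)/-0.0387) = exp(0.04048/-0.0387)
f = exp(-1.0459) = 0.3514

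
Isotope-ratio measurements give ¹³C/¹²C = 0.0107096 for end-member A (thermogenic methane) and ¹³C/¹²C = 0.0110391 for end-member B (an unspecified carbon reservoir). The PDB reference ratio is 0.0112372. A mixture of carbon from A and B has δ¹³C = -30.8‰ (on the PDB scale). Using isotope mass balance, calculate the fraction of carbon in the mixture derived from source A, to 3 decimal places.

δ_A = (0.0107096/0.0112372 − 1)×1000 = (0.953049 − 1)×1000 = -46.951‰
δ_B = (0.0110391/0.0112372 − 1)×1000 = (0.982371 − 1)×1000 = -17.629‰
f_A = (δ_mix − δ_B)/(δ_A − δ_B) = (-30.8 − (-17.629))/(-46.951 − (-17.629))
f_A = -13.171 / -29.322 = 0.4492

0.449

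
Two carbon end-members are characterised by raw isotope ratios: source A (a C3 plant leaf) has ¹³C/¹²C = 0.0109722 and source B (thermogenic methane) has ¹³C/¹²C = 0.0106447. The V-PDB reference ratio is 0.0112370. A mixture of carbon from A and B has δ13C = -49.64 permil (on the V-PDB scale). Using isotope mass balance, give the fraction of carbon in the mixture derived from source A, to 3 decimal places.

0.105

δ_A = (0.0109722/0.0112370 − 1)×1000 = (0.976435 − 1)×1000 = -23.565 permil
δ_B = (0.0106447/0.0112370 − 1)×1000 = (0.947290 − 1)×1000 = -52.710 permil
f_A = (δ_mix − δ_B)/(δ_A − δ_B) = (-49.64 − (-52.710))/(-23.565 − (-52.710))
f_A = 3.070 / 29.145 = 0.1053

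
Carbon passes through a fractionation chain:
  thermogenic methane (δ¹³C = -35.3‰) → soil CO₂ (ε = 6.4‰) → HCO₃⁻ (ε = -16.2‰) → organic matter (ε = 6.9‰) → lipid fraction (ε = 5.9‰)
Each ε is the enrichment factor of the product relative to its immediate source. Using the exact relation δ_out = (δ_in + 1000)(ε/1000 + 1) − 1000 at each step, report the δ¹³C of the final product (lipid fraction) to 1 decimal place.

-32.6‰

step 1: δ = (-35.30 + 1000)·(6.4/1000 + 1) − 1000 = -29.13‰
step 2: δ = (-29.13 + 1000)·(-16.2/1000 + 1) − 1000 = -44.85‰
step 3: δ = (-44.85 + 1000)·(6.9/1000 + 1) − 1000 = -38.26‰
step 4: δ = (-38.26 + 1000)·(5.9/1000 + 1) − 1000 = -32.59‰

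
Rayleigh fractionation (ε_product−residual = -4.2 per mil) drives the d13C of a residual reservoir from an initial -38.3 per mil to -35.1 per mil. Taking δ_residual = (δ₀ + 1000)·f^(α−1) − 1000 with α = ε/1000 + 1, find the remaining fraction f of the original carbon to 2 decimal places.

α − 1 = ε/1000 = -0.0042
(δ_res + 1000)/(δ₀ + 1000) = (-35.1 + 1000)/(-38.3 + 1000) = 964.9/961.7 = 1.003327
f = 1.003327^(1/-0.0042) = exp(ln(1.003327)/-0.0042) = exp(0.00332/-0.0042)
f = exp(-0.7909) = 0.4534

0.45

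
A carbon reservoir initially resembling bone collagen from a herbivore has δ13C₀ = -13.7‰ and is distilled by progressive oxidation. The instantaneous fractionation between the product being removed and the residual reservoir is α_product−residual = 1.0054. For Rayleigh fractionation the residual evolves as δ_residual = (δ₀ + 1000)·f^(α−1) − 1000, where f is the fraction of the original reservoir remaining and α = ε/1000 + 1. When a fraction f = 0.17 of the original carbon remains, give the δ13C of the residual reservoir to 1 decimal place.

Rayleigh residual: δ_res = (δ₀ + 1000)·f^(α−1) − 1000
α − 1 = 0.00540
f^(α−1) = 0.17^(0.00540) = 0.990477
δ_res = (-13.7 + 1000) × 0.990477 − 1000 = 976.908 − 1000 = -23.09‰

-23.1‰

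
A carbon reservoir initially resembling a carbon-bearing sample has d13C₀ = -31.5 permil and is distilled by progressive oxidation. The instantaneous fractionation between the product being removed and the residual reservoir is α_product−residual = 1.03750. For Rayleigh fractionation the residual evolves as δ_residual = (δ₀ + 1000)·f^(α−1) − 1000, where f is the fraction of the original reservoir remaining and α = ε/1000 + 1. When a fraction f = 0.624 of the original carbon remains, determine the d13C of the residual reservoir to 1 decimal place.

-48.5 permil

Rayleigh residual: δ_res = (δ₀ + 1000)·f^(α−1) − 1000
α − 1 = 0.03750
f^(α−1) = 0.624^(0.03750) = 0.982470
δ_res = (-31.5 + 1000) × 0.982470 − 1000 = 951.522 − 1000 = -48.48 permil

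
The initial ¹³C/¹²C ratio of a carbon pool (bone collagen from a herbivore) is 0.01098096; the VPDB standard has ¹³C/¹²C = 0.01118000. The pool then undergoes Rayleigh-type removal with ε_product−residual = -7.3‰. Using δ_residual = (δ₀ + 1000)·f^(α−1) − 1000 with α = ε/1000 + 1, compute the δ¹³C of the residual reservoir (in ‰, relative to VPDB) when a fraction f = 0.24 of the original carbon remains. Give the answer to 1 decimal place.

δ₀ = (0.01098096/0.01118000 − 1)×1000 = (0.982197 − 1)×1000 = -17.803‰
α − 1 = ε/1000 = -0.0073
f^(α−1) = 0.24^(-0.0073) = 1.010472
δ_res = (-17.803 + 1000) × 1.010472 − 1000 = 992.483 − 1000 = -7.52‰

-7.5‰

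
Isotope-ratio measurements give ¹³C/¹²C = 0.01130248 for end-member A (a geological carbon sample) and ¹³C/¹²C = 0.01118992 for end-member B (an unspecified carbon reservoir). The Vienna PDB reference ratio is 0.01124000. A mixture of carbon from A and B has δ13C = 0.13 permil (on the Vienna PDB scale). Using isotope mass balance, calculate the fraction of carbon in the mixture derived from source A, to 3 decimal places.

0.458

δ_A = (0.01130248/0.01124000 − 1)×1000 = (1.005559 − 1)×1000 = 5.559 permil
δ_B = (0.01118992/0.01124000 − 1)×1000 = (0.995544 − 1)×1000 = -4.456 permil
f_A = (δ_mix − δ_B)/(δ_A − δ_B) = (0.13 − (-4.456))/(5.559 − (-4.456))
f_A = 4.586 / 10.014 = 0.4579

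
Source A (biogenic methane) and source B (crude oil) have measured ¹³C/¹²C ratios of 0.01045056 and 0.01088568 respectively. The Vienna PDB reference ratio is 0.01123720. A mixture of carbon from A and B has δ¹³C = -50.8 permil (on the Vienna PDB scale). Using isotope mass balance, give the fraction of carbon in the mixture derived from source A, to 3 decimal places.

0.504

δ_A = (0.01045056/0.01123720 − 1)×1000 = (0.929997 − 1)×1000 = -70.003 permil
δ_B = (0.01088568/0.01123720 − 1)×1000 = (0.968718 − 1)×1000 = -31.282 permil
f_A = (δ_mix − δ_B)/(δ_A − δ_B) = (-50.8 − (-31.282))/(-70.003 − (-31.282))
f_A = -19.518 / -38.721 = 0.5041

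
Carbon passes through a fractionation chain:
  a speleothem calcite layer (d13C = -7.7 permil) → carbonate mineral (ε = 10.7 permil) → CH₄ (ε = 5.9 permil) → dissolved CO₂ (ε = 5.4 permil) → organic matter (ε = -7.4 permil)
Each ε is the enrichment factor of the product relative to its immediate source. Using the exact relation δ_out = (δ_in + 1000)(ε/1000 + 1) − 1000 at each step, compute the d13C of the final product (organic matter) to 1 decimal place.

6.8 permil

step 1: δ = (-7.70 + 1000)·(10.7/1000 + 1) − 1000 = 2.92 permil
step 2: δ = (2.92 + 1000)·(5.9/1000 + 1) − 1000 = 8.83 permil
step 3: δ = (8.83 + 1000)·(5.4/1000 + 1) − 1000 = 14.28 permil
step 4: δ = (14.28 + 1000)·(-7.4/1000 + 1) − 1000 = 6.78 permil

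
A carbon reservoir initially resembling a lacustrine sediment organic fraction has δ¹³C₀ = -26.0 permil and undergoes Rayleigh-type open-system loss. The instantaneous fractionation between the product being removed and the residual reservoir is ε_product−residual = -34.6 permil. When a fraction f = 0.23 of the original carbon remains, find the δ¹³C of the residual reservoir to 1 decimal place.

Rayleigh residual: δ_res = (δ₀ + 1000)·f^(α−1) − 1000
α = ε/1000 + 1 = 0.96540, so α − 1 = -0.03460
f^(α−1) = 0.23^(-0.03460) = 1.052166
δ_res = (-26.0 + 1000) × 1.052166 − 1000 = 1024.810 − 1000 = 24.81 permil

24.8 permil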